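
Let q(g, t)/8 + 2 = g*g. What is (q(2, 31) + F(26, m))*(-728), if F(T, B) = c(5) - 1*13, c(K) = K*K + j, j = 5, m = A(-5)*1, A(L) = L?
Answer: -24024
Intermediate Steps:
q(g, t) = -16 + 8*g² (q(g, t) = -16 + 8*(g*g) = -16 + 8*g²)
m = -5 (m = -5*1 = -5)
c(K) = 5 + K² (c(K) = K*K + 5 = K² + 5 = 5 + K²)
F(T, B) = 17 (F(T, B) = (5 + 5²) - 1*13 = (5 + 25) - 13 = 30 - 13 = 17)
(q(2, 31) + F(26, m))*(-728) = ((-16 + 8*2²) + 17)*(-728) = ((-16 + 8*4) + 17)*(-728) = ((-16 + 32) + 17)*(-728) = (16 + 17)*(-728) = 33*(-728) = -24024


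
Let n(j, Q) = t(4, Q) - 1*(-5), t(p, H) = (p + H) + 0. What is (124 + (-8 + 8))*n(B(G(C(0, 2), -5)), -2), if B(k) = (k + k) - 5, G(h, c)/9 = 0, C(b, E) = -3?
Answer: 868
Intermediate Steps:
G(h, c) = 0 (G(h, c) = 9*0 = 0)
t(p, H) = H + p (t(p, H) = (H + p) + 0 = H + p)
B(k) = -5 + 2*k (B(k) = 2*k - 5 = -5 + 2*k)
n(j, Q) = 9 + Q (n(j, Q) = (Q + 4) - 1*(-5) = (4 + Q) + 5 = 9 + Q)
(124 + (-8 + 8))*n(B(G(C(0, 2), -5)), -2) = (124 + (-8 + 8))*(9 - 2) = (124 + 0)*7 = 124*7 = 868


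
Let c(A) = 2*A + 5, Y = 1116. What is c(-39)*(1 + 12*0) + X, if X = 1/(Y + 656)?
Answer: -129355/1772 ≈ -72.999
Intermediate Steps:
c(A) = 5 + 2*A
X = 1/1772 (X = 1/(1116 + 656) = 1/1772 ≈ 0.00056433)
c(-39)*(1 + 12*0) + X = (5 + 2*(-39))*(1 + 12*0) + 1/1772 = (5 - 78)*(1 + 0) + 1/1772 = -73*1 + 1/1772 = -73 + 1/1772 = -129355/1772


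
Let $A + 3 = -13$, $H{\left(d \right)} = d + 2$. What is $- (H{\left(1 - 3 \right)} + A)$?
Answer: $16$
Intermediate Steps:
$H{\left(d \right)} = 2 + d$
$A = -16$ ($A = -3 - 13 = -16$)
$- (H{\left(1 - 3 \right)} + A) = - (\left(2 + \left(1 - 3\right)\right) - 16) = - (\left(2 - 2\right) - 16) = - (0 - 16) = \left(-1\right) \left(-16\right) = 16$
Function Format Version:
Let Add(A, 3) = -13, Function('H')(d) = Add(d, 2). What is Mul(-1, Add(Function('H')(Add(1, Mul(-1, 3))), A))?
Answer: 16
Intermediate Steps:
Function('H')(d) = Add(2, d)
A = -16 (A = Add(-3, -13) = -16)
Mul(-1, Add(Function('H')(Add(1, Mul(-1, 3))), A)) = Mul(-1, Add(Add(2, Add(1, Mul(-1, 3))), -16)) = Mul(-1, Add(Add(2, Add(1, -3)), -16)) = Mul(-1, Add(Add(2, -2), -16)) = Mul(-1, Add(0, -16)) = Mul(-1, -16) = 16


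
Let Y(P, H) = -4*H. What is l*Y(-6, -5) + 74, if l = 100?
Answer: 2074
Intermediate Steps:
l*Y(-6, -5) + 74 = 100*(-4*(-5)) + 74 = 100*20 + 74 = 2000 + 74 = 2074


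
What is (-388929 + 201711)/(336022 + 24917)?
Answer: -62406/120313 ≈ -0.51870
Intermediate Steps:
(-388929 + 201711)/(336022 + 24917) = -187218/360939 = -187218*1/360939 = -62406/120313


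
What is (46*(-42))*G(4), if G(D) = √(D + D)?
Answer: -3864*√2 ≈ -5464.5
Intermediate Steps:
G(D) = √2*√D (G(D) = √(2*D) = √2*√D)
(46*(-42))*G(4) = (46*(-42))*(√2*√4) = -1932*√2*2 = -3864*√2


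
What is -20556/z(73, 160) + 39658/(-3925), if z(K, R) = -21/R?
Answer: 4302778394/27475 ≈ 1.5661e+5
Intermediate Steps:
-20556/z(73, 160) + 39658/(-3925) = -20556/((-21/160)) + 39658/(-3925) = -20556/((-21*1/160)) + 39658*(-1/3925) = -20556/(-21/160) - 39658/3925 = -20556*(-160/21) - 39658/3925 = 1096320/7 - 39658/3925 = 4302778394/27475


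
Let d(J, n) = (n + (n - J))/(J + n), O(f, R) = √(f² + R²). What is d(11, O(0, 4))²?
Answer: 1/25 ≈ 0.040000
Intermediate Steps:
O(f, R) = √(R² + f²)
d(J, n) = (-J + 2*n)/(J + n)
d(11, O(0, 4))² = ((-1*11 + 2*√(4² + 0²))/(11 + √(4² + 0²)))² = ((-11 + 2*√(16 + 0))/(11 + √(16 + 0)))² = ((-11 + 2*√16)/(11 + √16))² = ((-11 + 2*4)/(11 + 4))² = ((-11 + 8)/15)² = ((1/15)*(-3))² = (-⅕)² = 1/25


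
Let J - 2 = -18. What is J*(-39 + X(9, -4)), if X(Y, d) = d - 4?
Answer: 752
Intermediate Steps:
J = -16 (J = 2 - 18 = -16)
X(Y, d) = -4 + d
J*(-39 + X(9, -4)) = -16*(-39 + (-4 - 4)) = -16*(-39 - 8) = -16*(-47) = 752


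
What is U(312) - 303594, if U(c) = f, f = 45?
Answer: -303549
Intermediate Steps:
U(c) = 45
U(312) - 303594 = 45 - 303594 = -303549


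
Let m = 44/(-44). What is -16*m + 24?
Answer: 40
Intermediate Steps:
m = -1 (m = 44*(-1/44) = -1)
-16*m + 24 = -16*(-1) + 24 = 16 + 24 = 40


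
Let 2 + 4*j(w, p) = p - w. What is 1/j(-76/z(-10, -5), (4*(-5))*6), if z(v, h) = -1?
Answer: -2/99 ≈ -0.020202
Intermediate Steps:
j(w, p) = -1/2 - w/4 + p/4 (j(w, p) = -1/2 + (p - w)/4 = -1/2 + (-w/4 + p/4) = -1/2 - w/4 + p/4)
1/j(-76/z(-10, -5), (4*(-5))*6) = 1/(-1/2 - (-19)/(-1) + ((4*(-5))*6)/4) = 1/(-1/2 - (-19)*(-1) + (-20*6)/4) = 1/(-1/2 - 1/4*76 + (1/4)*(-120)) = 1/(-1/2 - 19 - 30) = 1/(-99/2) = -2/99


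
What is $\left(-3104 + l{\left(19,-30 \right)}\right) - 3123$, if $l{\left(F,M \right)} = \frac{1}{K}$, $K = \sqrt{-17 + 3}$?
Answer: $-6227 - \frac{i \sqrt{14}}{14} \approx -6227.0 - 0.26726 i$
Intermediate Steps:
$K = i \sqrt{14}$ ($K = \sqrt{-14} = i \sqrt{14} \approx 3.7417 i$)
$l{\left(F,M \right)} = - \frac{i \sqrt{14}}{14}$ ($l{\left(F,M \right)} = \frac{1}{i \sqrt{14}} = - \frac{i \sqrt{14}}{14}$)
$\left(-3104 + l{\left(19,-30 \right)}\right) - 3123 = \left(-3104 - \frac{i \sqrt{14}}{14}\right) - 3123 = -6227 - \frac{i \sqrt{14}}{14}$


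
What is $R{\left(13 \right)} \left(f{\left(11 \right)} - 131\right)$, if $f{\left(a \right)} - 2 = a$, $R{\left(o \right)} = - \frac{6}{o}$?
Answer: $\frac{708}{13} \approx 54.462$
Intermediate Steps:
$f{\left(a \right)} = 2 + a$
$R{\left(13 \right)} \left(f{\left(11 \right)} - 131\right) = - \frac{6}{13} \left(\left(2 + 11\right) - 131\right) = \left(-6\right) \frac{1}{13} \left(13 - 131\right) = \left(- \frac{6}{13}\right) \left(-118\right) = \frac{708}{13}$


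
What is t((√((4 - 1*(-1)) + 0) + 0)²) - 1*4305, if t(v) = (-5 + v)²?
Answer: -4305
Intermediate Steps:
t((√((4 - 1*(-1)) + 0) + 0)²) - 1*4305 = (-5 + (√((4 - 1*(-1)) + 0) + 0)²)² - 1*4305 = (-5 + (√((4 + 1) + 0) + 0)²)² - 4305 = (-5 + (√(5 + 0) + 0)²)² - 4305 = (-5 + (√5 + 0)²)² - 4305 = (-5 + (√5)²)² - 4305 = (-5 + 5)² - 4305 = 0² - 4305 = 0 - 4305 = -4305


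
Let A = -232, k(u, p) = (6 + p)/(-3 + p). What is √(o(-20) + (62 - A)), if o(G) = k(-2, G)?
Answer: 22*√322/23 ≈ 17.164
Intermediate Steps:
k(u, p) = (6 + p)/(-3 + p)
o(G) = (6 + G)/(-3 + G)
√(o(-20) + (62 - A)) = √((6 - 20)/(-3 - 20) + (62 - 1*(-232))) = √(-14/(-23) + (62 + 232)) = √(-1/23*(-14) + 294) = √(14/23 + 294) = √(6776/23) = 22*√322/23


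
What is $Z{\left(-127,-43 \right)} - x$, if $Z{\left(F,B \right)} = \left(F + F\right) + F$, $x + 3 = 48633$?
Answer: $-49011$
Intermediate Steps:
$x = 48630$ ($x = -3 + 48633 = 48630$)
$Z{\left(F,B \right)} = 3 F$ ($Z{\left(F,B \right)} = 2 F + F = 3 F$)
$Z{\left(-127,-43 \right)} - x = 3 \left(-127\right) - 48630 = -381 - 48630 = -49011$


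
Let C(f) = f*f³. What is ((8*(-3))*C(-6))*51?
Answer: -1586304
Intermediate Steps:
C(f) = f⁴
((8*(-3))*C(-6))*51 = ((8*(-3))*(-6)⁴)*51 = -24*1296*51 = -31104*51 = -1586304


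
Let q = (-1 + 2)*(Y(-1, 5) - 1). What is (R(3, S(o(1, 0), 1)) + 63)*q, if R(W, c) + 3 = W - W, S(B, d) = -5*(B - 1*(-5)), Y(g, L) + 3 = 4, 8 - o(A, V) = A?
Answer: 0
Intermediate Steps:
o(A, V) = 8 - A
Y(g, L) = 1 (Y(g, L) = -3 + 4 = 1)
S(B, d) = -25 - 5*B (S(B, d) = -5*(B + 5) = -5*(5 + B) = -25 - 5*B)
R(W, c) = -3 (R(W, c) = -3 + (W - W) = -3 + 0 = -3)
q = 0 (q = (-1 + 2)*(1 - 1) = 1*0 = 0)
(R(3, S(o(1, 0), 1)) + 63)*q = (-3 + 63)*0 = 60*0 = 0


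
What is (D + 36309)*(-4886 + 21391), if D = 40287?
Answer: 1264216980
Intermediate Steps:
(D + 36309)*(-4886 + 21391) = (40287 + 36309)*(-4886 + 21391) = 76596*16505 = 1264216980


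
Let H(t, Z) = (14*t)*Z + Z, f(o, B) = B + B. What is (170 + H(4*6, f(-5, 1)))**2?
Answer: 712336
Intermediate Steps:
f(o, B) = 2*B
H(t, Z) = Z + 14*Z*t (H(t, Z) = 14*Z*t + Z = Z + 14*Z*t)
(170 + H(4*6, f(-5, 1)))**2 = (170 + (2*1)*(1 + 14*(4*6)))**2 = (170 + 2*(1 + 14*24))**2 = (170 + 2*(1 + 336))**2 = (170 + 2*337)**2 = (170 + 674)**2 = 844**2 = 712336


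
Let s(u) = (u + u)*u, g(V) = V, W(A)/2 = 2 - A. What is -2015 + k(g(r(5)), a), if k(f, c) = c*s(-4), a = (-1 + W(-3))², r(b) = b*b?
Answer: 577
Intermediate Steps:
r(b) = b²
W(A) = 4 - 2*A (W(A) = 2*(2 - A) = 4 - 2*A)
s(u) = 2*u² (s(u) = (2*u)*u = 2*u²)
a = 81 (a = (-1 + (4 - 2*(-3)))² = (-1 + (4 + 6))² = (-1 + 10)² = 9² = 81)
k(f, c) = 32*c (k(f, c) = c*(2*(-4)²) = c*(2*16) = c*32 = 32*c)
-2015 + k(g(r(5)), a) = -2015 + 32*81 = -2015 + 2592 = 577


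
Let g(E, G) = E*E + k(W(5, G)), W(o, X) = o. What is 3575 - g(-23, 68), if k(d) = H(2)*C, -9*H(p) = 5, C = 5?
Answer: 27439/9 ≈ 3048.8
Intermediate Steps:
H(p) = -5/9 (H(p) = -⅑*5 = -5/9)
k(d) = -25/9 (k(d) = -5/9*5 = -25/9)
g(E, G) = -25/9 + E² (g(E, G) = E*E - 25/9 = E² - 25/9 = -25/9 + E²)
3575 - g(-23, 68) = 3575 - (-25/9 + (-23)²) = 3575 - (-25/9 + 529) = 3575 - 1*4736/9 = 3575 - 4736/9 = 27439/9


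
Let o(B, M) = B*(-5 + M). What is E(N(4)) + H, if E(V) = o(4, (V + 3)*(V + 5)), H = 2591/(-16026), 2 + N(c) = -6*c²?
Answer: 566035729/16026 ≈ 35320.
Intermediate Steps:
N(c) = -2 - 6*c²
H = -2591/16026 (H = 2591*(-1/16026) = -2591/16026 ≈ -0.16167)
E(V) = -20 + 4*(3 + V)*(5 + V) (E(V) = 4*(-5 + (V + 3)*(V + 5)) = 4*(-5 + (3 + V)*(5 + V)) = -20 + 4*(3 + V)*(5 + V))
E(N(4)) + H = (40 + 4*(-2 - 6*4²)² + 32*(-2 - 6*4²)) - 2591/16026 = (40 + 4*(-2 - 6*16)² + 32*(-2 - 6*16)) - 2591/16026 = (40 + 4*(-2 - 96)² + 32*(-2 - 96)) - 2591/16026 = (40 + 4*(-98)² + 32*(-98)) - 2591/16026 = (40 + 4*9604 - 3136) - 2591/16026 = (40 + 38416 - 3136) - 2591/16026 = 35320 - 2591/16026 = 566035729/16026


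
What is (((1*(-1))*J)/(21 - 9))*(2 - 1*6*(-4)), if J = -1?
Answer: 13/6 ≈ 2.1667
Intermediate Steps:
(((1*(-1))*J)/(21 - 9))*(2 - 1*6*(-4)) = (((1*(-1))*(-1))/(21 - 9))*(2 - 1*6*(-4)) = ((-1*(-1))/12)*(2 - 6*(-4)) = ((1/12)*1)*(2 + 24) = (1/12)*26 = 13/6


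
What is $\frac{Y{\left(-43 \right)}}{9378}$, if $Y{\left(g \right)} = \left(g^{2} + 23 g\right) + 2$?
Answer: $\frac{431}{4689} \approx 0.091917$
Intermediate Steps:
$Y{\left(g \right)} = 2 + g^{2} + 23 g$
$\frac{Y{\left(-43 \right)}}{9378} = \frac{2 + \left(-43\right)^{2} + 23 \left(-43\right)}{9378} = \left(2 + 1849 - 989\right) \frac{1}{9378} = 862 \cdot \frac{1}{9378} = \frac{431}{4689}$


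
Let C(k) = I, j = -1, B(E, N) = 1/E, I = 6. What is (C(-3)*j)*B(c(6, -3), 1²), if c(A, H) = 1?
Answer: -6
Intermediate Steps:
C(k) = 6
(C(-3)*j)*B(c(6, -3), 1²) = (6*(-1))/1 = -6*1 = -6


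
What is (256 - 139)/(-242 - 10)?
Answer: -13/28 ≈ -0.46429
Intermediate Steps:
(256 - 139)/(-242 - 10) = 117/(-252) = 117*(-1/252) = -13/28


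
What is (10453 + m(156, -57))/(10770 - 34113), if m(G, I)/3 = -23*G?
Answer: 311/23343 ≈ 0.013323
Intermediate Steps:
m(G, I) = -69*G (m(G, I) = 3*(-23*G) = -69*G)
(10453 + m(156, -57))/(10770 - 34113) = (10453 - 69*156)/(10770 - 34113) = (10453 - 10764)/(-23343) = -311*(-1/23343) = 311/23343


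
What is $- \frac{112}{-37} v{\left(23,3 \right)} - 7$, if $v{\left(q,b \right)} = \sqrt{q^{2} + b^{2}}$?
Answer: $-7 + \frac{112 \sqrt{538}}{37} \approx 63.211$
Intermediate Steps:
$v{\left(q,b \right)} = \sqrt{b^{2} + q^{2}}$
$- \frac{112}{-37} v{\left(23,3 \right)} - 7 = - \frac{112}{-37} \sqrt{3^{2} + 23^{2}} - 7 = \left(-112\right) \left(- \frac{1}{37}\right) \sqrt{9 + 529} - 7 = \frac{112 \sqrt{538}}{37} - 7 = -7 + \frac{112 \sqrt{538}}{37}$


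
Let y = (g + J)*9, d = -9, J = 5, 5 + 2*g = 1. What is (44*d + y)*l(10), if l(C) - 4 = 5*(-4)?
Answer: 5904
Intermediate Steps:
g = -2 (g = -5/2 + (1/2)*1 = -5/2 + 1/2 = -2)
l(C) = -16 (l(C) = 4 + 5*(-4) = 4 - 20 = -16)
y = 27 (y = (-2 + 5)*9 = 3*9 = 27)
(44*d + y)*l(10) = (44*(-9) + 27)*(-16) = (-396 + 27)*(-16) = -369*(-16) = 5904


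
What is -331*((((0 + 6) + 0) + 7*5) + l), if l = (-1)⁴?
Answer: -13902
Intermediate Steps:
l = 1
-331*((((0 + 6) + 0) + 7*5) + l) = -331*((((0 + 6) + 0) + 7*5) + 1) = -331*(((6 + 0) + 35) + 1) = -331*((6 + 35) + 1) = -331*(41 + 1) = -331*42 = -13902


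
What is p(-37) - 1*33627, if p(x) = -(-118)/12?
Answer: -201703/6 ≈ -33617.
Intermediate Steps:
p(x) = 59/6 (p(x) = -(-118)/12 = -1*(-59/6) = 59/6)
p(-37) - 1*33627 = 59/6 - 1*33627 = 59/6 - 33627 = -201703/6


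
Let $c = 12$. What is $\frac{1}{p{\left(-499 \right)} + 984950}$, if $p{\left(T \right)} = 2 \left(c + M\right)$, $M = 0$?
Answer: $\frac{1}{984974} \approx 1.0153 \cdot 10^{-6}$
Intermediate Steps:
$p{\left(T \right)} = 24$ ($p{\left(T \right)} = 2 \left(12 + 0\right) = 2 \cdot 12 = 24$)
$\frac{1}{p{\left(-499 \right)} + 984950} = \frac{1}{24 + 984950} = \frac{1}{984974}$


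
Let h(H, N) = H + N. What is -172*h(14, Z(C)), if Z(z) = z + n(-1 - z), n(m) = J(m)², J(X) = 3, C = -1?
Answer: -3784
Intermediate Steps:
n(m) = 9 (n(m) = 3² = 9)
Z(z) = 9 + z (Z(z) = z + 9 = 9 + z)
-172*h(14, Z(C)) = -172*(14 + (9 - 1)) = -172*(14 + 8) = -172*22 = -3784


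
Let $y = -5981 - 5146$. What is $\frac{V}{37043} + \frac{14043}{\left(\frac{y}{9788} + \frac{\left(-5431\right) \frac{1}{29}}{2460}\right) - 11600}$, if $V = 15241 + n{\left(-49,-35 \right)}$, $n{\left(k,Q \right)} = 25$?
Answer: $- \frac{1761558800241332}{2206468373441329} \approx -0.79836$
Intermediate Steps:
$y = -11127$
$V = 15266$ ($V = 15241 + 25 = 15266$)
$\frac{V}{37043} + \frac{14043}{\left(\frac{y}{9788} + \frac{\left(-5431\right) \frac{1}{29}}{2460}\right) - 11600} = \frac{15266}{37043} + \frac{14043}{\left(- \frac{11127}{9788} + \frac{\left(-5431\right) \frac{1}{29}}{2460}\right) - 11600} = 15266 \cdot \frac{1}{37043} + \frac{14043}{\left(\left(-11127\right) \frac{1}{9788} + \left(-5431\right) \frac{1}{29} \cdot \frac{1}{2460}\right) - 11600} = \frac{898}{2179} + \frac{14043}{\left(- \frac{11127}{9788} - \frac{5431}{71340}\right) - 11600} = \frac{898}{2179} + \frac{14043}{- \frac{105869851}{87284490} - 11600} = \frac{898}{2179} + \frac{14043}{- \frac{1012605953851}{87284490}} = \frac{898}{2179} + 14043 \left(- \frac{87284490}{1012605953851}\right) = \frac{898}{2179} - \frac{1225736093070}{1012605953851} = - \frac{1761558800241332}{2206468373441329}$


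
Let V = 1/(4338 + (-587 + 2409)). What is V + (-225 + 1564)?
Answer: 8248241/6160 ≈ 1339.0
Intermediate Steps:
V = 1/6160 (V = 1/(4338 + 1822) = 1/6160 ≈ 0.00016234)
V + (-225 + 1564) = 1/6160 + (-225 + 1564) = 1/6160 + 1339 = 8248241/6160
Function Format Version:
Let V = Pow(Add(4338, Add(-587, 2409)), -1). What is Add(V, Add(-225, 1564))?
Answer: Rational(8248241, 6160) ≈ 1339.0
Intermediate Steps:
V = Rational(1, 6160) (V = Pow(Add(4338, 1822), -1) = Pow(6160, -1) = Rational(1, 6160) ≈ 0.00016234)
Add(V, Add(-225, 1564)) = Add(Rational(1, 6160), Add(-225, 1564)) = Add(Rational(1, 6160), 1339) = Rational(8248241, 6160)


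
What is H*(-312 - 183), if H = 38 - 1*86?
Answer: 23760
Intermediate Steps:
H = -48 (H = 38 - 86 = -48)
H*(-312 - 183) = -48*(-312 - 183) = -48*(-495) = 23760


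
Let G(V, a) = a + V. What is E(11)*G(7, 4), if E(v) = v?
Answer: 121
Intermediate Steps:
G(V, a) = V + a
E(11)*G(7, 4) = 11*(7 + 4) = 11*11 = 121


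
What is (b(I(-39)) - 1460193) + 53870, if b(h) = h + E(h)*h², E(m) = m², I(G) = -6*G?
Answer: 2996813447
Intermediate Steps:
b(h) = h + h⁴ (b(h) = h + h²*h² = h + h⁴)
(b(I(-39)) - 1460193) + 53870 = ((-6*(-39) + (-6*(-39))⁴) - 1460193) + 53870 = ((234 + 234⁴) - 1460193) + 53870 = ((234 + 2998219536) - 1460193) + 53870 = (2998219770 - 1460193) + 53870 = 2996759577 + 53870 = 2996813447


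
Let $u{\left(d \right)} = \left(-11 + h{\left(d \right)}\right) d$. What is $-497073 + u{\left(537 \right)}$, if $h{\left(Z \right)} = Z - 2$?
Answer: $-215685$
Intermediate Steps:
$h{\left(Z \right)} = -2 + Z$ ($h{\left(Z \right)} = Z - 2 = -2 + Z$)
$u{\left(d \right)} = d \left(-13 + d\right)$ ($u{\left(d \right)} = \left(-11 + \left(-2 + d\right)\right) d = \left(-13 + d\right) d = d \left(-13 + d\right)$)
$-497073 + u{\left(537 \right)} = -497073 + 537 \left(-13 + 537\right) = -497073 + 537 \cdot 524 = -497073 + 281388 = -215685$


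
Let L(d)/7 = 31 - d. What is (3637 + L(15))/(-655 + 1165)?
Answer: 3749/510 ≈ 7.3510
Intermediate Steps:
L(d) = 217 - 7*d (L(d) = 7*(31 - d) = 217 - 7*d)
(3637 + L(15))/(-655 + 1165) = (3637 + (217 - 7*15))/(-655 + 1165) = (3637 + (217 - 105))/510 = (3637 + 112)*(1/510) = 3749*(1/510) = 3749/510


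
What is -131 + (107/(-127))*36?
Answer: -20489/127 ≈ -161.33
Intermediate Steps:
-131 + (107/(-127))*36 = -131 + (107*(-1/127))*36 = -131 - 107/127*36 = -131 - 3852/127 = -20489/127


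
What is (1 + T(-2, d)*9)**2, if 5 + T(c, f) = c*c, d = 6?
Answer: 64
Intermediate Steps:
T(c, f) = -5 + c**2 (T(c, f) = -5 + c*c = -5 + c**2)
(1 + T(-2, d)*9)**2 = (1 + (-5 + (-2)**2)*9)**2 = (1 + (-5 + 4)*9)**2 = (1 - 1*9)**2 = (1 - 9)**2 = (-8)**2 = 64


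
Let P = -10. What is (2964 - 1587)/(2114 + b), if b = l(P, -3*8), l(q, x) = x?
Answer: 1377/2090 ≈ 0.65885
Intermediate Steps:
b = -24 (b = -3*8 = -24)
(2964 - 1587)/(2114 + b) = (2964 - 1587)/(2114 - 24) = 1377/2090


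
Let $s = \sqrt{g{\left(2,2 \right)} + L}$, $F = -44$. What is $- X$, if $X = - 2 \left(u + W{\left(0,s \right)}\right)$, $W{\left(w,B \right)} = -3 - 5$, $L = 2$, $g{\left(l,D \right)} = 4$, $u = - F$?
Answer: $72$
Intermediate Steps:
$u = 44$ ($u = \left(-1\right) \left(-44\right) = 44$)
$s = \sqrt{6}$ ($s = \sqrt{4 + 2} = \sqrt{6} \approx 2.4495$)
$W{\left(w,B \right)} = -8$ ($W{\left(w,B \right)} = -3 - 5 = -8$)
$X = -72$ ($X = - 2 \left(44 - 8\right) = \left(-2\right) 36 = -72$)
$- X = \left(-1\right) \left(-72\right) = 72$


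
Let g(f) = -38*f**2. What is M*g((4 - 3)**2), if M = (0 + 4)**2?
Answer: -608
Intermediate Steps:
M = 16 (M = 4**2 = 16)
M*g((4 - 3)**2) = 16*(-38*(4 - 3)**4) = 16*(-38*(1**2)**2) = 16*(-38*1**2) = 16*(-38*1) = 16*(-38) = -608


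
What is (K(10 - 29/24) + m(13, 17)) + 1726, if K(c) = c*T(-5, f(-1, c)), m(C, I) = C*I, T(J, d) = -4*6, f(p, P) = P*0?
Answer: 1736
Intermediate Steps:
f(p, P) = 0
T(J, d) = -24
K(c) = -24*c (K(c) = c*(-24) = -24*c)
(K(10 - 29/24) + m(13, 17)) + 1726 = (-24*(10 - 29/24) + 13*17) + 1726 = (-24*(10 - 29/24) + 221) + 1726 = (-24*211/24 + 221) + 1726 = (-211 + 221) + 1726 = 10 + 1726 = 1736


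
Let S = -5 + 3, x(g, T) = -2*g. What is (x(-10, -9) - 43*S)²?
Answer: 11236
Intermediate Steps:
S = -2
(x(-10, -9) - 43*S)² = (-2*(-10) - 43*(-2))² = (20 + 86)² = 106² = 11236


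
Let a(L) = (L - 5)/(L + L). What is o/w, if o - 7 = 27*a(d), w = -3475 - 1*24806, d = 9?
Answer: -13/28281 ≈ -0.00045967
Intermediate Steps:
a(L) = (-5 + L)/(2*L) (a(L) = (-5 + L)/((2*L)) = (-5 + L)*(1/(2*L)) = (-5 + L)/(2*L))
w = -28281 (w = -3475 - 24806 = -28281)
o = 13 (o = 7 + 27*((1/2)*(-5 + 9)/9) = 7 + 27*((1/2)*(1/9)*4) = 7 + 27*(2/9) = 7 + 6 = 13)
o/w = 13/(-28281) = 13*(-1/28281) = -13/28281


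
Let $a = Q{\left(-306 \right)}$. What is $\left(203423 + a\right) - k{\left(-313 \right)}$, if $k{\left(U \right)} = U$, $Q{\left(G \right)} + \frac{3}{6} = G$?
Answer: $\frac{406859}{2} \approx 2.0343 \cdot 10^{5}$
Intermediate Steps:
$Q{\left(G \right)} = - \frac{1}{2} + G$
$a = - \frac{613}{2}$ ($a = - \frac{1}{2} - 306 = - \frac{613}{2} \approx -306.5$)
$\left(203423 + a\right) - k{\left(-313 \right)} = \left(203423 - \frac{613}{2}\right) - -313 = \frac{406233}{2} + 313 = \frac{406859}{2}$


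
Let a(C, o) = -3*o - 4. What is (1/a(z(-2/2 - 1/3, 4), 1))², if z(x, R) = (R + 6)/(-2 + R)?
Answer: 1/49 ≈ 0.020408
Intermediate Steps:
z(x, R) = (6 + R)/(-2 + R)
a(C, o) = -4 - 3*o
(1/a(z(-2/2 - 1/3, 4), 1))² = (1/(-4 - 3*1))² = (1/(-4 - 3))² = (1/(-7))² = (-⅐)² = 1/49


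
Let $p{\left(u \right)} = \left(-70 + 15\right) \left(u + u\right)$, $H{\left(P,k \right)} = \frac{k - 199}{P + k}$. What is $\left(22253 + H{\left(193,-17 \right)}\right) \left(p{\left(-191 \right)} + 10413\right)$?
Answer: $\frac{15382783997}{22} \approx 6.9922 \cdot 10^{8}$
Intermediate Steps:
$H{\left(P,k \right)} = \frac{-199 + k}{P + k}$
$p{\left(u \right)} = - 110 u$ ($p{\left(u \right)} = - 55 \cdot 2 u = - 110 u$)
$\left(22253 + H{\left(193,-17 \right)}\right) \left(p{\left(-191 \right)} + 10413\right) = \left(22253 + \frac{-199 - 17}{193 - 17}\right) \left(\left(-110\right) \left(-191\right) + 10413\right) = \left(22253 + \frac{1}{176} \left(-216\right)\right) \left(21010 + 10413\right) = \left(22253 + \frac{1}{176} \left(-216\right)\right) 31423 = \left(22253 - \frac{27}{22}\right) 31423 = \frac{489539}{22} \cdot 31423 = \frac{15382783997}{22}$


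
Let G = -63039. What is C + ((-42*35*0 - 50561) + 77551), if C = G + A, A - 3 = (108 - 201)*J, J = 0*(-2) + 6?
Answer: -36604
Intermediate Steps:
J = 6 (J = 0 + 6 = 6)
A = -555 (A = 3 + (108 - 201)*6 = 3 - 93*6 = 3 - 558 = -555)
C = -63594 (C = -63039 - 555 = -63594)
C + ((-42*35*0 - 50561) + 77551) = -63594 + ((-42*35*0 - 50561) + 77551) = -63594 + ((-1470*0 - 50561) + 77551) = -63594 + ((0 - 50561) + 77551) = -63594 + (-50561 + 77551) = -63594 + 26990 = -36604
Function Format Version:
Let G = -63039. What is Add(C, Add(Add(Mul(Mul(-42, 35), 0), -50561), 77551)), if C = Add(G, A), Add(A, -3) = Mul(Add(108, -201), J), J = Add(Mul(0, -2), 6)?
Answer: -36604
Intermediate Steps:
J = 6 (J = Add(0, 6) = 6)
A = -555 (A = Add(3, Mul(Add(108, -201), 6)) = Add(3, Mul(-93, 6)) = Add(3, -558) = -555)
C = -63594 (C = Add(-63039, -555) = -63594)
Add(C, Add(Add(Mul(Mul(-42, 35), 0), -50561), 77551)) = Add(-63594, Add(Add(Mul(Mul(-42, 35), 0), -50561), 77551)) = Add(-63594, Add(Add(Mul(-1470, 0), -50561), 77551)) = Add(-63594, Add(Add(0, -50561), 77551)) = Add(-63594, Add(-50561, 77551)) = Add(-63594, 26990) = -36604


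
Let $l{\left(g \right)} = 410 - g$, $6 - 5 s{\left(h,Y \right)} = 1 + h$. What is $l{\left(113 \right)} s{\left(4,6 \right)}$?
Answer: $\frac{297}{5} \approx 59.4$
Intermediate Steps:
$s{\left(h,Y \right)} = 1 - \frac{h}{5}$ ($s{\left(h,Y \right)} = \frac{6}{5} - \frac{1 + h}{5} = \frac{6}{5} - \left(\frac{1}{5} + \frac{h}{5}\right) = 1 - \frac{h}{5}$)
$l{\left(113 \right)} s{\left(4,6 \right)} = \left(410 - 113\right) \left(1 - \frac{4}{5}\right) = 297 \cdot \frac{1}{5} = \frac{297}{5}$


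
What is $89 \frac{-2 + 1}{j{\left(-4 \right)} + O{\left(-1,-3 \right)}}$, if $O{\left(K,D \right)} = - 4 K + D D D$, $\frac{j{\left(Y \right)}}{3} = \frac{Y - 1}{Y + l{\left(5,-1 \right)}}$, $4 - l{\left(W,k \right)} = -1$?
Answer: $\frac{89}{38} \approx 2.3421$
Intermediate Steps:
$l{\left(W,k \right)} = 5$ ($l{\left(W,k \right)} = 4 - -1 = 4 + 1 = 5$)
$j{\left(Y \right)} = \frac{3 \left(-1 + Y\right)}{5 + Y}$ ($j{\left(Y \right)} = 3 \frac{Y - 1}{Y + 5} = 3 \frac{-1 + Y}{5 + Y} = \frac{3 \left(-1 + Y\right)}{5 + Y}$)
$O{\left(K,D \right)} = D^{3} - 4 K$ ($O{\left(K,D \right)} = - 4 K + D^{2} D = - 4 K + D^{3} = D^{3} - 4 K$)
$89 \frac{-2 + 1}{j{\left(-4 \right)} + O{\left(-1,-3 \right)}} = 89 \frac{-2 + 1}{\frac{3 \left(-1 - 4\right)}{5 - 4} + \left(\left(-3\right)^{3} - -4\right)} = 89 \left(- \frac{1}{3 \cdot 1^{-1} \left(-5\right) + \left(-27 + 4\right)}\right) = 89 \left(- \frac{1}{3 \cdot 1 \left(-5\right) - 23}\right) = 89 \left(- \frac{1}{-15 - 23}\right) = 89 \left(- \frac{1}{-38}\right) = 89 \left(\left(-1\right) \left(- \frac{1}{38}\right)\right) = 89 \cdot \frac{1}{38} = \frac{89}{38}$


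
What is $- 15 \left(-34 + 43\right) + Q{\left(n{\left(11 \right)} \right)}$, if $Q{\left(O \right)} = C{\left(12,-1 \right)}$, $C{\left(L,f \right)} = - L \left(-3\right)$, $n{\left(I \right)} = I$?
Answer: $-99$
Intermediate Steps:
$C{\left(L,f \right)} = 3 L$
$Q{\left(O \right)} = 36$ ($Q{\left(O \right)} = 3 \cdot 12 = 36$)
$- 15 \left(-34 + 43\right) + Q{\left(n{\left(11 \right)} \right)} = - 15 \left(-34 + 43\right) + 36 = \left(-15\right) 9 + 36 = -135 + 36 = -99$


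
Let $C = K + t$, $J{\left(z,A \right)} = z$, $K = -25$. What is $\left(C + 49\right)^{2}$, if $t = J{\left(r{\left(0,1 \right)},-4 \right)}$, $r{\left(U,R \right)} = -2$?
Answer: $484$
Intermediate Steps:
$t = -2$
$C = -27$ ($C = -25 - 2 = -27$)
$\left(C + 49\right)^{2} = \left(-27 + 49\right)^{2} = 22^{2} = 484$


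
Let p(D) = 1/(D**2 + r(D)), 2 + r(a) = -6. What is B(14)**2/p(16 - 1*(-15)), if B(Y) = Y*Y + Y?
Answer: 42027300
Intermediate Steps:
r(a) = -8 (r(a) = -2 - 6 = -8)
B(Y) = Y + Y**2 (B(Y) = Y**2 + Y = Y + Y**2)
p(D) = 1/(-8 + D**2) (p(D) = 1/(D**2 - 8) = 1/(-8 + D**2))
B(14)**2/p(16 - 1*(-15)) = (14*(1 + 14))**2/(1/(-8 + (16 - 1*(-15))**2)) = (14*15)**2/(1/(-8 + (16 + 15)**2)) = 210**2/(1/(-8 + 31**2)) = 44100/(1/(-8 + 961)) = 44100/(1/953) = 44100*953 = 42027300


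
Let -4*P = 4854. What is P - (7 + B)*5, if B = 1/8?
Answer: -9993/8 ≈ -1249.1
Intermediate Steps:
P = -2427/2 (P = -¼*4854 = -2427/2 ≈ -1213.5)
B = ⅛ ≈ 0.12500
P - (7 + B)*5 = -2427/2 - (7 + ⅛)*5 = -2427/2 - 57*5/8 = -2427/2 - 1*285/8 = -2427/2 - 285/8 = -9993/8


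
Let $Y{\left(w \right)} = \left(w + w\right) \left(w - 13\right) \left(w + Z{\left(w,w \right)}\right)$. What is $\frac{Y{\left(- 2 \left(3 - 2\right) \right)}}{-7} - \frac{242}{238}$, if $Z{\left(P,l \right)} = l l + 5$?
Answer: $- \frac{7261}{119} \approx -61.017$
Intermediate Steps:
$Z{\left(P,l \right)} = 5 + l^{2}$ ($Z{\left(P,l \right)} = l^{2} + 5 = 5 + l^{2}$)
$Y{\left(w \right)} = 2 w \left(-13 + w\right) \left(5 + w + w^{2}\right)$ ($Y{\left(w \right)} = \left(w + w\right) \left(w - 13\right) \left(w + \left(5 + w^{2}\right)\right) = 2 w \left(-13 + w\right) \left(5 + w + w^{2}\right)$)
$\frac{Y{\left(- 2 \left(3 - 2\right) \right)}}{-7} - \frac{242}{238} = \frac{2 \left(- 2 \left(3 - 2\right)\right) \left(-65 + \left(- 2 \left(3 - 2\right)\right)^{3} - 12 \left(- 2 \left(3 - 2\right)\right)^{2} - 8 \left(- 2 \left(3 - 2\right)\right)\right)}{-7} - \frac{242}{238} = 2 \left(\left(-2\right) 1\right) \left(-65 + \left(\left(-2\right) 1\right)^{3} - 12 \left(\left(-2\right) 1\right)^{2} - 8 \left(\left(-2\right) 1\right)\right) \left(- \frac{1}{7}\right) - \frac{121}{119} = 2 \left(-2\right) \left(-65 + \left(-2\right)^{3} - 12 \left(-2\right)^{2} - -16\right) \left(- \frac{1}{7}\right) - \frac{121}{119} = 2 \left(-2\right) \left(-65 - 8 - 48 + 16\right) \left(- \frac{1}{7}\right) - \frac{121}{119} = 2 \left(-2\right) \left(-105\right) \left(- \frac{1}{7}\right) - \frac{121}{119} = 420 \left(- \frac{1}{7}\right) - \frac{121}{119} = -60 - \frac{121}{119} = - \frac{7261}{119}$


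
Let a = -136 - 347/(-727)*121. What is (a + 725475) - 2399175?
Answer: -1216836785/727 ≈ -1.6738e+6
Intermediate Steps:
a = -56885/727 (a = -136 - 347*(-1/727)*121 = -136 + (347/727)*121 = -136 + 41987/727 = -56885/727 ≈ -78.246)
(a + 725475) - 2399175 = (-56885/727 + 725475) - 2399175 = 527363440/727 - 2399175 = -1216836785/727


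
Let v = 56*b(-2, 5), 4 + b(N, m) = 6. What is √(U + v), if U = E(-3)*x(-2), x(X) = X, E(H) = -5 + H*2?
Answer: √134 ≈ 11.576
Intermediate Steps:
E(H) = -5 + 2*H
b(N, m) = 2 (b(N, m) = -4 + 6 = 2)
U = 22 (U = (-5 + 2*(-3))*(-2) = (-5 - 6)*(-2) = -11*(-2) = 22)
v = 112 (v = 56*2 = 112)
√(U + v) = √(22 + 112) = √134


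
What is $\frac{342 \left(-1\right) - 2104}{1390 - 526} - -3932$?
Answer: $\frac{1697401}{432} \approx 3929.2$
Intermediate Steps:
$\frac{342 \left(-1\right) - 2104}{1390 - 526} - -3932 = \frac{-342 - 2104}{864} + 3932 = \left(-2446\right) \frac{1}{864} + 3932 = - \frac{1223}{432} + 3932 = \frac{1697401}{432}$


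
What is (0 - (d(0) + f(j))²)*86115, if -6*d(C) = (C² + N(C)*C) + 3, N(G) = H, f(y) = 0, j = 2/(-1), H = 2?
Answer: -86115/4 ≈ -21529.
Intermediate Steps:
j = -2 (j = 2*(-1) = -2)
N(G) = 2
d(C) = -½ - C/3 - C²/6 (d(C) = -((C² + 2*C) + 3)/6 = -(3 + C² + 2*C)/6 = -½ - C/3 - C²/6)
(0 - (d(0) + f(j))²)*86115 = (0 - ((-½ - ⅓*0 - ⅙*0²) + 0)²)*86115 = (0 - ((-½ + 0 - ⅙*0) + 0)²)*86115 = (0 - ((-½ + 0 + 0) + 0)²)*86115 = (0 - (-½ + 0)²)*86115 = (0 - (-½)²)*86115 = (0 - 1*¼)*86115 = (0 - ¼)*86115 = -¼*86115 = -86115/4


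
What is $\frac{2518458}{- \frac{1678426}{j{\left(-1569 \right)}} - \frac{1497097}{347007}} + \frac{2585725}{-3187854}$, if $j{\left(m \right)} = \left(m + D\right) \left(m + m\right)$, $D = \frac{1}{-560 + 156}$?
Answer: $- \frac{923588900697252940003819379}{1707193893922824674250} \approx -5.41 \cdot 10^{5}$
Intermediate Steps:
$D = - \frac{1}{404}$ ($D = \frac{1}{-404} = - \frac{1}{404} \approx -0.0024752$)
$j{\left(m \right)} = 2 m \left(- \frac{1}{404} + m\right)$ ($j{\left(m \right)} = \left(m - \frac{1}{404}\right) \left(m + m\right) = \left(- \frac{1}{404} + m\right) 2 m = 2 m \left(- \frac{1}{404} + m\right)$)
$\frac{2518458}{- \frac{1678426}{j{\left(-1569 \right)}} - \frac{1497097}{347007}} + \frac{2585725}{-3187854} = \frac{2518458}{- \frac{1678426}{\frac{1}{202} \left(-1569\right) \left(-1 + 404 \left(-1569\right)\right)} - \frac{1497097}{347007}} + \frac{2585725}{-3187854} = \frac{2518458}{- \frac{1678426}{\frac{1}{202} \left(-1569\right) \left(-1 - 633876\right)} - \frac{1497097}{347007}} + 2585725 \left(- \frac{1}{3187854}\right) = \frac{2518458}{- \frac{1678426}{\frac{1}{202} \left(-1569\right) \left(-633877\right)} - \frac{1497097}{347007}} - \frac{2585725}{3187854} = \frac{2518458}{- \frac{1678426}{\frac{994553013}{202}} - \frac{1497097}{347007}} - \frac{2585725}{3187854} = \frac{2518458}{\left(-1678426\right) \frac{202}{994553013} - \frac{1497097}{347007}} - \frac{2585725}{3187854} = \frac{2518458}{- \frac{339042052}{994553013} - \frac{1497097}{347007}} - \frac{2585725}{3187854} = \frac{2518458}{- \frac{535530765813875}{115038952460697}} - \frac{2585725}{3187854} = 2518458 \left(- \frac{115038952460697}{535530765813875}\right) - \frac{2585725}{3187854} = - \frac{289720770136262045226}{535530765813875} - \frac{2585725}{3187854} = - \frac{923588900697252940003819379}{1707193893922824674250}$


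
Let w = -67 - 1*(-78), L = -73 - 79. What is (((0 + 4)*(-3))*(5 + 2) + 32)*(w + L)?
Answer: 7332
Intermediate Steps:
L = -152
w = 11 (w = -67 + 78 = 11)
(((0 + 4)*(-3))*(5 + 2) + 32)*(w + L) = (((0 + 4)*(-3))*(5 + 2) + 32)*(11 - 152) = ((4*(-3))*7 + 32)*(-141) = (-12*7 + 32)*(-141) = (-84 + 32)*(-141) = -52*(-141) = 7332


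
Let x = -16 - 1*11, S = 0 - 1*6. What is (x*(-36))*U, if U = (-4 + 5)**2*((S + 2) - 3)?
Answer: -6804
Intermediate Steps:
S = -6 (S = 0 - 6 = -6)
x = -27 (x = -16 - 11 = -27)
U = -7 (U = (-4 + 5)**2*((-6 + 2) - 3) = 1**2*(-4 - 3) = 1*(-7) = -7)
(x*(-36))*U = -27*(-36)*(-7) = 972*(-7) = -6804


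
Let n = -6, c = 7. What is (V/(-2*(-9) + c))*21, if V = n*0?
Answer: 0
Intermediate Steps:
V = 0 (V = -6*0 = 0)
(V/(-2*(-9) + c))*21 = (0/(-2*(-9) + 7))*21 = (0/(18 + 7))*21 = (0/25)*21 = (0*(1/25))*21 = 0*21 = 0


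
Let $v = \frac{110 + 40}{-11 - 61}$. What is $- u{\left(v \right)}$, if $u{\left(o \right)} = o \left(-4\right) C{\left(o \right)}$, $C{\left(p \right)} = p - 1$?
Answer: $\frac{925}{36} \approx 25.694$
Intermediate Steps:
$C{\left(p \right)} = -1 + p$
$v = - \frac{25}{12}$ ($v = \frac{150}{-11 - 61} = \frac{150}{-72} = 150 \left(- \frac{1}{72}\right) = - \frac{25}{12} \approx -2.0833$)
$u{\left(o \right)} = - 4 o \left(-1 + o\right)$ ($u{\left(o \right)} = o \left(-4\right) \left(-1 + o\right) = - 4 o \left(-1 + o\right)$)
$- u{\left(v \right)} = - \frac{4 \left(-25\right) \left(1 - - \frac{25}{12}\right)}{12} = - \frac{4 \left(-25\right) \left(1 + \frac{25}{12}\right)}{12} = - \frac{4 \left(-25\right) 37}{12 \cdot 12} = \left(-1\right) \left(- \frac{925}{36}\right) = \frac{925}{36}$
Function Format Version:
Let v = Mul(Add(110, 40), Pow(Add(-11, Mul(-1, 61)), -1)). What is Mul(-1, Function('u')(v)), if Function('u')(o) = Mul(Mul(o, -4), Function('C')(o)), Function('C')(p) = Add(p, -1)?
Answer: Rational(925, 36) ≈ 25.694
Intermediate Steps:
Function('C')(p) = Add(-1, p)
v = Rational(-25, 12) (v = Mul(150, Pow(Add(-11, -61), -1)) = Mul(150, Pow(-72, -1)) = Mul(150, Rational(-1, 72)) = Rational(-25, 12) ≈ -2.0833)
Function('u')(o) = Mul(-4, o, Add(-1, o)) (Function('u')(o) = Mul(Mul(o, -4), Add(-1, o)) = Mul(Mul(-4, o), Add(-1, o)) = Mul(-4, o, Add(-1, o)))
Mul(-1, Function('u')(v)) = Mul(-1, Mul(4, Rational(-25, 12), Add(1, Mul(-1, Rational(-25, 12))))) = Mul(-1, Mul(4, Rational(-25, 12), Add(1, Rational(25, 12)))) = Mul(-1, Mul(4, Rational(-25, 12), Rational(37, 12))) = Mul(-1, Rational(-925, 36)) = Rational(925, 36)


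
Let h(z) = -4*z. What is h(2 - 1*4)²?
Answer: 64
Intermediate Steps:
h(2 - 1*4)² = (-4*(2 - 1*4))² = (-4*(2 - 4))² = (-4*(-2))² = 8² = 64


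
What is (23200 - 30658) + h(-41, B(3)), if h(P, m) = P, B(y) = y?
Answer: -7499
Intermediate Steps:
(23200 - 30658) + h(-41, B(3)) = (23200 - 30658) - 41 = -7458 - 41 = -7499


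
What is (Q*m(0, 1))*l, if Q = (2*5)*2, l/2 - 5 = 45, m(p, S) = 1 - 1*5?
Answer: -8000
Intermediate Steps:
m(p, S) = -4 (m(p, S) = 1 - 5 = -4)
l = 100 (l = 10 + 2*45 = 10 + 90 = 100)
Q = 20 (Q = 10*2 = 20)
(Q*m(0, 1))*l = (20*(-4))*100 = -80*100 = -8000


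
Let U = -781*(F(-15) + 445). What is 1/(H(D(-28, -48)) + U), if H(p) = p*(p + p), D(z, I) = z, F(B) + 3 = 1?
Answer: -1/344415 ≈ -2.9035e-6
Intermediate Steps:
F(B) = -2 (F(B) = -3 + 1 = -2)
U = -345983 (U = -781*(-2 + 445) = -781*443 = -345983)
H(p) = 2*p² (H(p) = p*(2*p) = 2*p²)
1/(H(D(-28, -48)) + U) = 1/(2*(-28)² - 345983) = 1/(2*784 - 345983) = 1/(1568 - 345983) = 1/(-344415) = -1/344415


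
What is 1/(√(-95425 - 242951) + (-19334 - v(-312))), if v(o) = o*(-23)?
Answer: -13255/351559238 - I*√84594/351559238 ≈ -3.7703e-5 - 8.2732e-7*I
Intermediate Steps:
v(o) = -23*o
1/(√(-95425 - 242951) + (-19334 - v(-312))) = 1/(√(-95425 - 242951) + (-19334 - (-23)*(-312))) = 1/(√(-338376) + (-19334 - 1*7176)) = 1/(2*I*√84594 + (-19334 - 7176)) = 1/(2*I*√84594 - 26510) = 1/(-26510 + 2*I*√84594)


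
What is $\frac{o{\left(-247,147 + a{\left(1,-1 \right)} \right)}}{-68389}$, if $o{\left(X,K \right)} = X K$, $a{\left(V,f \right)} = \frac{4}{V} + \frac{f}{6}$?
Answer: $\frac{223535}{410334} \approx 0.54476$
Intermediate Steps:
$a{\left(V,f \right)} = \frac{4}{V} + \frac{f}{6}$ ($a{\left(V,f \right)} = \frac{4}{V} + f \frac{1}{6} = \frac{4}{V} + \frac{f}{6}$)
$o{\left(X,K \right)} = K X$
$\frac{o{\left(-247,147 + a{\left(1,-1 \right)} \right)}}{-68389} = \frac{\left(147 + \left(\frac{4}{1} + \frac{1}{6} \left(-1\right)\right)\right) \left(-247\right)}{-68389} = \left(147 + \left(4 \cdot 1 - \frac{1}{6}\right)\right) \left(-247\right) \left(- \frac{1}{68389}\right) = \left(147 + \left(4 - \frac{1}{6}\right)\right) \left(-247\right) \left(- \frac{1}{68389}\right) = \left(147 + \frac{23}{6}\right) \left(-247\right) \left(- \frac{1}{68389}\right) = \frac{905}{6} \left(-247\right) \left(- \frac{1}{68389}\right) = \left(- \frac{223535}{6}\right) \left(- \frac{1}{68389}\right) = \frac{223535}{410334}$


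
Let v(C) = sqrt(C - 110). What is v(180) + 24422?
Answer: 24422 + sqrt(70) ≈ 24430.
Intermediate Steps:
v(C) = sqrt(-110 + C)
v(180) + 24422 = sqrt(-110 + 180) + 24422 = sqrt(70) + 24422 = 24422 + sqrt(70)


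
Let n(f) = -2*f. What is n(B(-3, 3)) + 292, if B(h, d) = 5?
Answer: 282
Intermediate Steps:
n(B(-3, 3)) + 292 = -2*5 + 292 = -10 + 292 = 282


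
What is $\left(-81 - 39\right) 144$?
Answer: $-17280$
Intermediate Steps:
$\left(-81 - 39\right) 144 = \left(-120\right) 144 = -17280$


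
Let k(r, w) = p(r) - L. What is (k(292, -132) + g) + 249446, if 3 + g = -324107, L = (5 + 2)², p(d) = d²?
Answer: 10551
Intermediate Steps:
L = 49 (L = 7² = 49)
g = -324110 (g = -3 - 324107 = -324110)
k(r, w) = -49 + r² (k(r, w) = r² - 1*49 = r² - 49 = -49 + r²)
(k(292, -132) + g) + 249446 = ((-49 + 292²) - 324110) + 249446 = ((-49 + 85264) - 324110) + 249446 = (85215 - 324110) + 249446 = -238895 + 249446 = 10551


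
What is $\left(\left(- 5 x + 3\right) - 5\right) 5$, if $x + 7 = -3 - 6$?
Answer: $390$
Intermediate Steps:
$x = -16$ ($x = -7 - 9 = -16$)
$\left(\left(- 5 x + 3\right) - 5\right) 5 = \left(\left(\left(-5\right) \left(-16\right) + 3\right) - 5\right) 5 = \left(\left(80 + 3\right) - 5\right) 5 = \left(83 - 5\right) 5 = 78 \cdot 5 = 390$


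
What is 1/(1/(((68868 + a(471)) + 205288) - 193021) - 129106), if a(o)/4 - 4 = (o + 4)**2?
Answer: -983651/126995246005 ≈ -7.7456e-6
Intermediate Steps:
a(o) = 16 + 4*(4 + o)**2 (a(o) = 16 + 4*(o + 4)**2 = 16 + 4*(4 + o)**2)
1/(1/(((68868 + a(471)) + 205288) - 193021) - 129106) = 1/(1/(((68868 + (16 + 4*(4 + 471)**2)) + 205288) - 193021) - 129106) = 1/(1/(((68868 + (16 + 4*475**2)) + 205288) - 193021) - 129106) = 1/(1/(((68868 + (16 + 4*225625)) + 205288) - 193021) - 129106) = 1/(1/(((68868 + (16 + 902500)) + 205288) - 193021) - 129106) = 1/(1/(((68868 + 902516) + 205288) - 193021) - 129106) = 1/(1/((971384 + 205288) - 193021) - 129106) = 1/(1/(1176672 - 193021) - 129106) = 1/(1/983651 - 129106) = 1/(-126995246005/983651) = -983651/126995246005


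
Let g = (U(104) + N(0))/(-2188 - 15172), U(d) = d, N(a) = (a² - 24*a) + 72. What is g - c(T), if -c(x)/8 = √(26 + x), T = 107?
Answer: -11/1085 + 8*√133 ≈ 92.250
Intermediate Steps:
N(a) = 72 + a² - 24*a
c(x) = -8*√(26 + x)
g = -11/1085 (g = (104 + (72 + 0² - 24*0))/(-2188 - 15172) = (104 + (72 + 0 + 0))/(-17360) = (104 + 72)*(-1/17360) = 176*(-1/17360) = -11/1085 ≈ -0.010138)
g - c(T) = -11/1085 - (-8)*√(26 + 107) = -11/1085 - (-8)*√133 = -11/1085 + 8*√133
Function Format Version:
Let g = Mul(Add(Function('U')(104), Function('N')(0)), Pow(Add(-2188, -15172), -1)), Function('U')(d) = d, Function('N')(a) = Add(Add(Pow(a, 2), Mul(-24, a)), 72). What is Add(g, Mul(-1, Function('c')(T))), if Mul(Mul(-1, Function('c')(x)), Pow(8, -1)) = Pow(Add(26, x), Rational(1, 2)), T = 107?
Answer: Add(Rational(-11, 1085), Mul(8, Pow(133, Rational(1, 2)))) ≈ 92.250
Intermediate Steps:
Function('N')(a) = Add(72, Pow(a, 2), Mul(-24, a))
Function('c')(x) = Mul(-8, Pow(Add(26, x), Rational(1, 2)))
g = Rational(-11, 1085) (g = Mul(Add(104, Add(72, Pow(0, 2), Mul(-24, 0))), Pow(Add(-2188, -15172), -1)) = Mul(Add(104, Add(72, 0, 0)), Pow(-17360, -1)) = Mul(Add(104, 72), Rational(-1, 17360)) = Mul(176, Rational(-1, 17360)) = Rational(-11, 1085) ≈ -0.010138)
Add(g, Mul(-1, Function('c')(T))) = Add(Rational(-11, 1085), Mul(-1, Mul(-8, Pow(Add(26, 107), Rational(1, 2))))) = Add(Rational(-11, 1085), Mul(-1, Mul(-8, Pow(133, Rational(1, 2))))) = Add(Rational(-11, 1085), Mul(8, Pow(133, Rational(1, 2))))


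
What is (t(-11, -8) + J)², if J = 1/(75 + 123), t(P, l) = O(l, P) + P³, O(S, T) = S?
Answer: 70289144641/39204 ≈ 1.7929e+6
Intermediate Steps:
t(P, l) = l + P³
J = 1/198 ≈ 0.0050505
(t(-11, -8) + J)² = ((-8 + (-11)³) + 1/198)² = ((-8 - 1331) + 1/198)² = (-1339 + 1/198)² = (-265121/198)² = 70289144641/39204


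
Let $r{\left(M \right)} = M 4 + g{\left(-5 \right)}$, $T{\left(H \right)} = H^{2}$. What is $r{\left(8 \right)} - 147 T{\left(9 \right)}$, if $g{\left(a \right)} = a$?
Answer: $-11880$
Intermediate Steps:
$r{\left(M \right)} = -5 + 4 M$ ($r{\left(M \right)} = M 4 - 5 = 4 M - 5 = -5 + 4 M$)
$r{\left(8 \right)} - 147 T{\left(9 \right)} = \left(-5 + 4 \cdot 8\right) - 147 \cdot 9^{2} = \left(-5 + 32\right) - 11907 = 27 - 11907 = -11880$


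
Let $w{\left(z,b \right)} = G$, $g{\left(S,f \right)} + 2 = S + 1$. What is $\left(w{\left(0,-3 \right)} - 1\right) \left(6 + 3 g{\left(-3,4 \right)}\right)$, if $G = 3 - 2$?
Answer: $0$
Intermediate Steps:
$g{\left(S,f \right)} = -1 + S$ ($g{\left(S,f \right)} = -2 + \left(S + 1\right) = -2 + \left(1 + S\right) = -1 + S$)
$G = 1$
$w{\left(z,b \right)} = 1$
$\left(w{\left(0,-3 \right)} - 1\right) \left(6 + 3 g{\left(-3,4 \right)}\right) = \left(1 - 1\right) \left(6 + 3 \left(-1 - 3\right)\right) = 0 \left(6 + 3 \left(-4\right)\right) = 0 \left(6 - 12\right) = 0 \left(-6\right) = 0$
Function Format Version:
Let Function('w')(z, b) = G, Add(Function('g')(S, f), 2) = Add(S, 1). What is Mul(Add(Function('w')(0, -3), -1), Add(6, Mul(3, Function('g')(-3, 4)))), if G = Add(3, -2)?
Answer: 0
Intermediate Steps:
Function('g')(S, f) = Add(-1, S) (Function('g')(S, f) = Add(-2, Add(S, 1)) = Add(-2, Add(1, S)) = Add(-1, S))
G = 1
Function('w')(z, b) = 1
Mul(Add(Function('w')(0, -3), -1), Add(6, Mul(3, Function('g')(-3, 4)))) = Mul(Add(1, -1), Add(6, Mul(3, Add(-1, -3)))) = Mul(0, Add(6, Mul(3, -4))) = Mul(0, Add(6, -12)) = Mul(0, -6) = 0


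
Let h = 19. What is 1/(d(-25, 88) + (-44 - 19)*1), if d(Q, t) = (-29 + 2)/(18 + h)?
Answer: -37/2358 ≈ -0.015691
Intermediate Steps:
d(Q, t) = -27/37 (d(Q, t) = (-29 + 2)/(18 + 19) = -27/37)
1/(d(-25, 88) + (-44 - 19)*1) = 1/(-27/37 + (-44 - 19)*1) = 1/(-27/37 - 63*1) = 1/(-27/37 - 63) = 1/(-2358/37) = -37/2358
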